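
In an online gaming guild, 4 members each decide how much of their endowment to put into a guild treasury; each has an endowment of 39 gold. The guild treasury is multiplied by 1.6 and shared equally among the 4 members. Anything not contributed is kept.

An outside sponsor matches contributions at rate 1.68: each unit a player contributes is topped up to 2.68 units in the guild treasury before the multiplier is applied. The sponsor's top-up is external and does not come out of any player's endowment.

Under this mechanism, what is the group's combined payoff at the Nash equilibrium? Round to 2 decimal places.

Under the mechanism each unit contributed yields 1.6 × 2.68 / 4 = 1.0720 back to its contributor per unit of net cost, which exceeds 1, making full contribution the dominant choice for everyone.
So the Nash equilibrium is full contribution by all 4; the group earns 1.6 × 2.68 × 156 = 668.93.

668.93 gold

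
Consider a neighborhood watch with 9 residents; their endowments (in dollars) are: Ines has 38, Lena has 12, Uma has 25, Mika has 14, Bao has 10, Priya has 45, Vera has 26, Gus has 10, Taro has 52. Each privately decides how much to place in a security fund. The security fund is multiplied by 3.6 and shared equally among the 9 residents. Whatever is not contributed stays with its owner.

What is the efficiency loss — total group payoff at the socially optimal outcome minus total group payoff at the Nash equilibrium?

The private return per contributed unit is 3.6/9 = 0.4000 < 1 for every player regardless of endowment, so the Nash equilibrium is zero contribution and the group total is Σ E_j = 38 + 12 + 25 + 14 + 10 + 45 + 26 + 10 + 52 = 232.
Each contributed unit returns 3.600 to the group, so the social optimum is full contribution by everyone: group total = 3.600 × 232 = 835.20.
Efficiency loss = (3.600 − 1) × 232 = 603.20.

603.20 dollars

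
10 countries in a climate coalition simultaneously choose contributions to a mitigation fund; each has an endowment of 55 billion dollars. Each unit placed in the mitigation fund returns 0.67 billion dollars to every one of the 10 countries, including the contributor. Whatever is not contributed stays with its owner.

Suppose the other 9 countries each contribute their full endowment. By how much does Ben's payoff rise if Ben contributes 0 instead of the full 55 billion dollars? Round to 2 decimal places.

18.15 billion dollars

Switching from a contribution of 55 to 0 lets Ben keep an extra 55 billion dollars, but lowers the mitigation fund by 55, which costs Ben their own share of that drop: 0.67 × 55 = 36.85.
Net gain = 55 − 36.85 = 18.15. The private return per contributed unit (0.67) is below 1, so free-riding is indeed the best response regardless of what the others do.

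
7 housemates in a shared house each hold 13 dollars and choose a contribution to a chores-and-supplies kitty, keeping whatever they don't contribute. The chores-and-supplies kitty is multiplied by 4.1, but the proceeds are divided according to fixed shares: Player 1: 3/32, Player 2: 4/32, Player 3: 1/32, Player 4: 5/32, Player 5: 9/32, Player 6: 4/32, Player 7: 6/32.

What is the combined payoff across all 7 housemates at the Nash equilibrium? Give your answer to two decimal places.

For player j, contributing a unit is worthwhile iff 4.1 × (j's share) ≥ 1, i.e. iff j's share is at least 0.2439.
Only Player 5 (9/32) clears that bar, contributing 13; the remaining 6 contribute 0. Total contributed: 13.
The chores-and-supplies kitty pays out 4.1 × 13 = 53.30 in total (split across the unequal shares, but the aggregate is all that matters for the group sum).
The 6 free-riders keep 13 each, adding 78. Group total = 78 + 53.30 = 131.30.

131.30 dollars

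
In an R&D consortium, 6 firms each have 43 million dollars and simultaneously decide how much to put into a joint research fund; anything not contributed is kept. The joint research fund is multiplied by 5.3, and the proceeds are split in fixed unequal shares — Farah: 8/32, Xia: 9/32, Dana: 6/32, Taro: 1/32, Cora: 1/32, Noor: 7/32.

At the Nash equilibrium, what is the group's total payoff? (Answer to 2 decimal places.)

812.70 million dollars

For player j, contributing a unit is worthwhile iff 5.3 × (j's share) ≥ 1, i.e. iff j's share is at least 0.1887.
Farah, Xia and Noor clear that bar, contributing 43 each; the remaining 3 contribute 0. Total contributed: 129.
The joint research fund pays out 5.3 × 129 = 683.70 in total (split across the unequal shares, but the aggregate is all that matters for the group sum).
The 3 free-riders keep 43 each, adding 129. Group total = 129 + 683.70 = 812.70.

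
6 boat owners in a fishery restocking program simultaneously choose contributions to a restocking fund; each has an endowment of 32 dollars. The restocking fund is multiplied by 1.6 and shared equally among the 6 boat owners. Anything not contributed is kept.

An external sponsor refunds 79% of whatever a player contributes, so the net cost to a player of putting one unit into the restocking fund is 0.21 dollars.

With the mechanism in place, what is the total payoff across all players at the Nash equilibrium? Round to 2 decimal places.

458.88 dollars

The effective private return per unit is now (1.6/6) / 0.21 = 1.2698 > 1, so every player's dominant strategy flips to full contribution.
So the Nash equilibrium is full contribution by all 6; the group earns 6 × (32 × 0.79 + 1.6 × 32) = 458.88.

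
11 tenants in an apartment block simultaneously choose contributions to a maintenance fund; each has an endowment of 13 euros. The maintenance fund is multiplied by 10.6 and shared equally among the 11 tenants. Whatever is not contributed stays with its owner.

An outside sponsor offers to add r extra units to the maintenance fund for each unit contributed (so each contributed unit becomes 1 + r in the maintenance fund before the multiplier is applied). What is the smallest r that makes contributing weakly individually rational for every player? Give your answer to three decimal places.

0.038

With matching at rate r, one contributed unit becomes (1 + r) in the maintenance fund and returns 10.6 × (1 + r) / 11 to the contributor.
Setting this equal to 1: 1 + r = 11/10.6 = 1.0377.
So the minimum matching rate is r = 1.0377 − 1 = 0.038.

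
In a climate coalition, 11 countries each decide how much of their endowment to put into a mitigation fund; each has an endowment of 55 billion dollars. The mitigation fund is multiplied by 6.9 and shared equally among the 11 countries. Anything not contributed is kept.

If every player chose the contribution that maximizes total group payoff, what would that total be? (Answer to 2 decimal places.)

Each contributed unit returns 6.900 to the group as a whole (0.6273 to each of 11 players), which exceeds 1, so the social optimum is full contribution: group total = 6.900 × 605 = 4174.50.

4174.50 billion dollars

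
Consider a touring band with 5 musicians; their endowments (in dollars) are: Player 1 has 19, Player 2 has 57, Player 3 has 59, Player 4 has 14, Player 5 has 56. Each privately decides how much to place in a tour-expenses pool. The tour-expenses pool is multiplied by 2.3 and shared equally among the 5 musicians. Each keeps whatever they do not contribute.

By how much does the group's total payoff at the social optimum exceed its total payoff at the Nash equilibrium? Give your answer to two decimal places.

266.50 dollars

The private return per contributed unit is 2.3/5 = 0.4600 < 1 for every player regardless of endowment, so the Nash equilibrium is zero contribution and the group total is Σ E_j = 19 + 57 + 59 + 14 + 56 = 205.
Each contributed unit returns 2.300 to the group, so the social optimum is full contribution by everyone: group total = 2.300 × 205 = 471.50.
Efficiency loss = (2.300 − 1) × 205 = 266.50.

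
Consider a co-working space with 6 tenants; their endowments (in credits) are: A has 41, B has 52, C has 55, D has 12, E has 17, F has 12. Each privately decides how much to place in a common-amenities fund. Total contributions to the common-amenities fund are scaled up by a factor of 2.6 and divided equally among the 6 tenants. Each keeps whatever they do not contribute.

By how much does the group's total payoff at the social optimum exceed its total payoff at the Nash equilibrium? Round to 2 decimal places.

302.40 credits

The private return per contributed unit is 2.6/6 = 0.4333 < 1 for every player regardless of endowment, so the Nash equilibrium is zero contribution and the group total is Σ E_j = 41 + 52 + 55 + 12 + 17 + 12 = 189.
Each contributed unit returns 2.600 to the group, so the social optimum is full contribution by everyone: group total = 2.600 × 189 = 491.40.
Efficiency loss = (2.600 − 1) × 189 = 302.40.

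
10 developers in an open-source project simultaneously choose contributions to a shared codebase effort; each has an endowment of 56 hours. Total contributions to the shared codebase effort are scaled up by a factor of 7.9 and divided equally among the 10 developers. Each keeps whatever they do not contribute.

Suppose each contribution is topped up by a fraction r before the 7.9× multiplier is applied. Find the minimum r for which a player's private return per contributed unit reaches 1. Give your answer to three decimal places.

0.266

With matching at rate r, one contributed unit becomes (1 + r) in the shared codebase effort and returns 7.9 × (1 + r) / 10 to the contributor.
Setting this equal to 1: 1 + r = 10/7.9 = 1.2658.
So the minimum matching rate is r = 1.2658 − 1 = 0.266.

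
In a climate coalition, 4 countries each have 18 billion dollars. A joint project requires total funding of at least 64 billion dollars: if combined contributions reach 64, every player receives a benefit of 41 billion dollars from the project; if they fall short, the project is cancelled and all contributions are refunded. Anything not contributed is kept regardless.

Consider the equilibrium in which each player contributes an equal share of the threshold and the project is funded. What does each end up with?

Equal share of the threshold: 64/4 = 16.
At this profile no one gains by cutting their contribution: any cut drops the total below 64, the project is cancelled, contributions are refunded, and the deviator ends with 18, which is less than 18 − 16 + 41 = 43. Contributing more than 16 just wastes the excess. So contributing exactly 16 is a best response.
Each player's payoff: 18 − 16 + 41 = 43.

43 billion dollars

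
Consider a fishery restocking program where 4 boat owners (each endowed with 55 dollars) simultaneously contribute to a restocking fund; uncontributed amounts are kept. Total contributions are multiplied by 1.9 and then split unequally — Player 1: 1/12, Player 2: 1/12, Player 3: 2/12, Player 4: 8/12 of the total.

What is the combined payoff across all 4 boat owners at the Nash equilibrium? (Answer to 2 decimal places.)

Player j's private return per contributed unit is 1.9 × (j's share). Contributing is weakly dominant for j when that share is at least 1/1.9 = 0.5263, and contributing 0 is dominant otherwise.
Player 4 alone (share 8/12) is above the threshold, contributing 55; the remaining 3 contribute 0. Total contributed: 55.
The restocking fund pays out 1.9 × 55 = 104.50 in total (split across the unequal shares, but the aggregate is all that matters for the group sum).
The 3 free-riders keep 55 each, adding 165. Group total = 165 + 104.50 = 269.50.

269.50 dollars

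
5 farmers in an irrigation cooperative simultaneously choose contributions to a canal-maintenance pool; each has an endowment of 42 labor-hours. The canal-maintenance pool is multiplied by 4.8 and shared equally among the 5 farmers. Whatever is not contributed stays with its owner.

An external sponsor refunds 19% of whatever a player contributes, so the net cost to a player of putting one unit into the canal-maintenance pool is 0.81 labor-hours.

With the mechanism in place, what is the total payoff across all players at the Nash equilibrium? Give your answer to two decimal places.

Under the mechanism each unit contributed yields (4.8/5) / 0.81 = 1.1852 back to its contributor per unit of net cost, which exceeds 1, making full contribution the dominant choice for everyone.
At the Nash equilibrium everyone contributes 42. Group total payoff = 5 × (42 × 0.19 + 4.8 × 42) = 1047.90.

1047.90 labor-hours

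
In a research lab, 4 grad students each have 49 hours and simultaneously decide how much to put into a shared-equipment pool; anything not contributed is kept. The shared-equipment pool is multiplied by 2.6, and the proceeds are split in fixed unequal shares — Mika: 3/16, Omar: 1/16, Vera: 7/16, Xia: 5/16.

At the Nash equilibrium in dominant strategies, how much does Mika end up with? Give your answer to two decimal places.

A player with share s gets back 2.6·s per unit contributed, so full contribution is dominant for anyone with s > 1/2.6 = 0.3846 and zero contribution is dominant for anyone below.
Only Vera (7/16) clears that bar, contributing 49; the remaining 3 contribute 0. Total contributed: 49.
Mika keeps 49 and receives 2.6 × 49 × 3/16 = 23.89 from the shared-equipment pool, for a payoff of 72.89.

72.89 hours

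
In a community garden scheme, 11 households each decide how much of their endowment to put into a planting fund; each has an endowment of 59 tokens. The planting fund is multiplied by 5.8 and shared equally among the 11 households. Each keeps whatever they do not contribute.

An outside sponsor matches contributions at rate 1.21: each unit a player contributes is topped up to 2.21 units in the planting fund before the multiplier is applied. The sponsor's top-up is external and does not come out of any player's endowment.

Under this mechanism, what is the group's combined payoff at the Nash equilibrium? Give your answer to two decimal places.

8318.88 tokens

The effective private return per unit is now 5.8 × 2.21 / 11 = 1.1653 > 1, so every player's dominant strategy flips to full contribution.
So the Nash equilibrium is full contribution by all 11; the group earns 5.8 × 2.21 × 649 = 8318.88.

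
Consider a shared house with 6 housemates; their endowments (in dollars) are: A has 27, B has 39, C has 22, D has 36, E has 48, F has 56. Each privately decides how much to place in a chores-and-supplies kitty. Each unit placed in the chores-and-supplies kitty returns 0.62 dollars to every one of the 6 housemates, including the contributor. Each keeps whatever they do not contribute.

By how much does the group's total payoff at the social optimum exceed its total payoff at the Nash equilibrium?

620.16 dollars

The private return per contributed unit is 0.62 < 1 for everyone, so the Nash equilibrium is zero contribution and the group total is Σ E_j = 27 + 39 + 22 + 36 + 48 + 56 = 228.
Each contributed unit returns 3.720 to the group, so the social optimum is full contribution by everyone: group total = 3.720 × 228 = 848.16.
Efficiency loss = (3.720 − 1) × 228 = 620.16.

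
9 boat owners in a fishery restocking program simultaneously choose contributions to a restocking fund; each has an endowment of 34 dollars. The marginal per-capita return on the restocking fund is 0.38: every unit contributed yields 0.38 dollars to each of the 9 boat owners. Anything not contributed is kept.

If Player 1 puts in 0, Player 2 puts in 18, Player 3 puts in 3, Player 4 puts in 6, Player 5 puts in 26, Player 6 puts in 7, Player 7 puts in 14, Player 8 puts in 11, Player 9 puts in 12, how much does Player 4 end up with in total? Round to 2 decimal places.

64.86 dollars

Total contributed: 0 + 18 + 3 + 6 + 26 + 7 + 14 + 11 + 12 = 97.
Each receives 0.38 × 97 = 36.86 from the restocking fund.
Player 4 keeps 34 − 6 = 28, so Player 4's payoff is 28 + 36.86 = 64.86.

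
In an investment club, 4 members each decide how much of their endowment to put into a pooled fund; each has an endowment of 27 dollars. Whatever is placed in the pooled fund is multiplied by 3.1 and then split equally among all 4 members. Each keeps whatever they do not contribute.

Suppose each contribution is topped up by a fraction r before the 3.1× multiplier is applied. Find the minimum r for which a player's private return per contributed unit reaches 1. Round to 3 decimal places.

With matching at rate r, one contributed unit becomes (1 + r) in the pooled fund and returns 3.1 × (1 + r) / 4 to the contributor.
Setting this equal to 1: 1 + r = 4/3.1 = 1.2903.
So the minimum matching rate is r = 1.2903 − 1 = 0.290.

0.290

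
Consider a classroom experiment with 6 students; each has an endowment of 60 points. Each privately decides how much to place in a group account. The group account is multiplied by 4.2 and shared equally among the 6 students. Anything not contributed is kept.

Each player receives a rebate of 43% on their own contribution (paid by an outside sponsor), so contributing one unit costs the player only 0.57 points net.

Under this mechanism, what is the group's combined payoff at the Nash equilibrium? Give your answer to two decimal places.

1666.80 points

The effective private return per unit is now (4.2/6) / 0.57 = 1.2281 > 1, so every player's dominant strategy flips to full contribution.
So the Nash equilibrium is full contribution by all 6; the group earns 6 × (60 × 0.43 + 4.2 × 60) = 1666.80.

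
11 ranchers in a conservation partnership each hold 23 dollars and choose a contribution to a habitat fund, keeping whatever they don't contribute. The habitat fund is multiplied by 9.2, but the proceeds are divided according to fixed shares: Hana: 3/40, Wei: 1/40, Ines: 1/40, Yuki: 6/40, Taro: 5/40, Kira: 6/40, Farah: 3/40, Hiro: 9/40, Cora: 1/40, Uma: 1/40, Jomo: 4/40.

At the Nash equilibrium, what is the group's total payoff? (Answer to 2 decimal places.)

A player with share s gets back 9.2·s per unit contributed, so full contribution is dominant for anyone with s > 1/9.2 = 0.1087 and zero contribution is dominant for anyone below.
Yuki, Taro, Kira and Hiro are above the threshold, contributing 23 each; the remaining 7 contribute 0. Total contributed: 92.
The habitat fund pays out 9.2 × 92 = 846.40 in total (split across the unequal shares, but the aggregate is all that matters for the group sum).
The 7 free-riders keep 23 each, adding 161. Group total = 161 + 846.40 = 1007.40.

1007.40 dollars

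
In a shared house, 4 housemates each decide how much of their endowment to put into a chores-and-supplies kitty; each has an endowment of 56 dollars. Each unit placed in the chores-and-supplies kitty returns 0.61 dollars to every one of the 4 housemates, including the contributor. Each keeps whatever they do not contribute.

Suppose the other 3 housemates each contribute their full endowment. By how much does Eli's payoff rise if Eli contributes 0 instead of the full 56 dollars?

Switching from a contribution of 56 to 0 lets Eli keep an extra 56 dollars, but lowers the chores-and-supplies kitty by 56, which costs Eli their own share of that drop: 0.61 × 56 = 34.16.
Net gain = 56 − 34.16 = 21.84. The private return per contributed unit (0.61) is below 1, so free-riding is indeed the best response regardless of what the others do.

21.84 dollars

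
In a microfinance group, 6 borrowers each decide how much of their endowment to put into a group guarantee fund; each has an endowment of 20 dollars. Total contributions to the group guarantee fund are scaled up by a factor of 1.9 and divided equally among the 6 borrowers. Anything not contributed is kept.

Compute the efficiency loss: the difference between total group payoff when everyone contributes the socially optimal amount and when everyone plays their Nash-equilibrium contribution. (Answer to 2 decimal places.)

Each contributed unit returns 1.9/6 = 0.3167 to its contributor — below 1 — so contributing 0 is dominant for every player. At the Nash equilibrium everyone keeps their 20, and the group total is 6 × 20 = 120.
Each contributed unit returns 1.900 to the group as a whole (0.3167 to each of 6 players), which exceeds 1, so the social optimum is full contribution: group total = 1.900 × 120 = 228.00.
Efficiency loss = 228.00 − 120 = 108.00.

108.00 dollars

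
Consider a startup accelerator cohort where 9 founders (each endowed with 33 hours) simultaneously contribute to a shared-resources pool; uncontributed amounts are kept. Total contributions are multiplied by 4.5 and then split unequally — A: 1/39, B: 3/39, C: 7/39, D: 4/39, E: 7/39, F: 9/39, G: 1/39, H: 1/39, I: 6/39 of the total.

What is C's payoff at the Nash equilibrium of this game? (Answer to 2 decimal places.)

59.65 hours

A player with share s gets back 4.5·s per unit contributed, so full contribution is dominant for anyone with s > 1/4.5 = 0.2222 and zero contribution is dominant for anyone below.
F alone (share 9/39) is above the threshold, contributing 33; the remaining 8 contribute 0. Total contributed: 33.
C keeps 33 and receives 4.5 × 33 × 7/39 = 26.65 from the shared-resources pool, for a payoff of 59.65.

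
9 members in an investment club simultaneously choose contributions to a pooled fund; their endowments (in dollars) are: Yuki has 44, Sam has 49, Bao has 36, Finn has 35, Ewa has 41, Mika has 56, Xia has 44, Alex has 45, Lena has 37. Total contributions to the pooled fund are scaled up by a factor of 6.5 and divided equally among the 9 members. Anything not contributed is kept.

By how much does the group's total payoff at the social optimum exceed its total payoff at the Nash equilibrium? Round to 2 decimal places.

The private return per contributed unit is 6.5/9 = 0.7222 < 1 for every player regardless of endowment, so the Nash equilibrium is zero contribution and the group total is Σ E_j = 44 + 49 + 36 + 35 + 41 + 56 + 44 + 45 + 37 = 387.
Each contributed unit returns 6.500 to the group, so the social optimum is full contribution by everyone: group total = 6.500 × 387 = 2515.50.
Efficiency loss = (6.500 − 1) × 387 = 2128.50.

2128.50 dollars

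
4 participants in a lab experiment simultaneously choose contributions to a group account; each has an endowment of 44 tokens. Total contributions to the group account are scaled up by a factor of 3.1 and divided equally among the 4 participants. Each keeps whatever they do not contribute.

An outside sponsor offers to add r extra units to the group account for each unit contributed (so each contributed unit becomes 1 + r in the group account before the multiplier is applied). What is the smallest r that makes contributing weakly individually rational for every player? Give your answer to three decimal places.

With matching at rate r, one contributed unit becomes (1 + r) in the group account and returns 3.1 × (1 + r) / 4 to the contributor.
Setting this equal to 1: 1 + r = 4/3.1 = 1.2903.
So the minimum matching rate is r = 1.2903 − 1 = 0.290.

0.290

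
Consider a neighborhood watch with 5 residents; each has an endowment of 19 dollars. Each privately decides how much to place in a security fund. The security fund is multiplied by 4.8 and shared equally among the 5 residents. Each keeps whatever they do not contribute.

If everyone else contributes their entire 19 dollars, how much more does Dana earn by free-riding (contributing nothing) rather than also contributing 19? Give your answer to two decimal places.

0.76 dollars

Switching from a contribution of 19 to 0 lets Dana keep an extra 19 dollars, but lowers the security fund by 19, which costs Dana their own share of that drop: 4.8/5 × 19 = 18.24.
Net gain = 19 − 18.24 = 0.76. The private return per contributed unit (0.9600) is below 1, so free-riding is indeed the best response regardless of what the others do.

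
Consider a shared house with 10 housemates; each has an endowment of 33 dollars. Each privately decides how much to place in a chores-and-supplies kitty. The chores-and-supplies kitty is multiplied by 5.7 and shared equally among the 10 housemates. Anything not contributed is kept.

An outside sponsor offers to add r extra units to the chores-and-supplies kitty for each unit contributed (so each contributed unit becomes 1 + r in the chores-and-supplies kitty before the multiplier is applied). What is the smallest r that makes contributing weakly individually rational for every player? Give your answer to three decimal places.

With matching at rate r, one contributed unit becomes (1 + r) in the chores-and-supplies kitty and returns 5.7 × (1 + r) / 10 to the contributor.
Setting this equal to 1: 1 + r = 10/5.7 = 1.7544.
So the minimum matching rate is r = 1.7544 − 1 = 0.754.

0.754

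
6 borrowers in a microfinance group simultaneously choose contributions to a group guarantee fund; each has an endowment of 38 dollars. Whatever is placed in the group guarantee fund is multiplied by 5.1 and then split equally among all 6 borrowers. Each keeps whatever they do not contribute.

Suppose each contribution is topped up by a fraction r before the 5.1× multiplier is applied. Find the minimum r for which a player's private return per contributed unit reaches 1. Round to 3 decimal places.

0.176

With matching at rate r, one contributed unit becomes (1 + r) in the group guarantee fund and returns 5.1 × (1 + r) / 6 to the contributor.
Setting this equal to 1: 1 + r = 6/5.1 = 1.1765.
So the minimum matching rate is r = 1.1765 − 1 = 0.176.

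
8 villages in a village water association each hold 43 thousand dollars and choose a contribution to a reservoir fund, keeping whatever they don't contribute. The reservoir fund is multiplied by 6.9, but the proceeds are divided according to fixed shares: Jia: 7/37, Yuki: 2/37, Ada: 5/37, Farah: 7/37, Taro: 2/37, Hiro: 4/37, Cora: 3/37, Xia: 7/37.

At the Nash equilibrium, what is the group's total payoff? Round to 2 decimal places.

1105.10 thousand dollars

Player j's private return per contributed unit is 6.9 × (j's share). Contributing is weakly dominant for j when that share is at least 1/6.9 = 0.1449, and contributing 0 is dominant otherwise.
Jia, Farah and Xia are above the threshold, contributing 43 each; the remaining 5 contribute 0. Total contributed: 129.
The reservoir fund pays out 6.9 × 129 = 890.10 in total (split across the unequal shares, but the aggregate is all that matters for the group sum).
The 5 free-riders keep 43 each, adding 215. Group total = 215 + 890.10 = 1105.10.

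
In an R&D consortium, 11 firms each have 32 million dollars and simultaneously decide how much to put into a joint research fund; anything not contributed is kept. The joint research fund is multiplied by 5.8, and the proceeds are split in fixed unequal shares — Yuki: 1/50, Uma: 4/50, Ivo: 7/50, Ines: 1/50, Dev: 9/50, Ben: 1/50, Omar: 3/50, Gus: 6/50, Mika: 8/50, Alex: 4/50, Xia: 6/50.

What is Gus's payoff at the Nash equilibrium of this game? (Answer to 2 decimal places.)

A player with share s gets back 5.8·s per unit contributed, so full contribution is dominant for anyone with s > 1/5.8 = 0.1724 and zero contribution is dominant for anyone below.
Only Dev (9/50) clears that bar, contributing 32; the remaining 10 contribute 0. Total contributed: 32.
Gus keeps 32 and receives 5.8 × 32 × 6/50 = 22.27 from the joint research fund, for a payoff of 54.27.

54.27 million dollars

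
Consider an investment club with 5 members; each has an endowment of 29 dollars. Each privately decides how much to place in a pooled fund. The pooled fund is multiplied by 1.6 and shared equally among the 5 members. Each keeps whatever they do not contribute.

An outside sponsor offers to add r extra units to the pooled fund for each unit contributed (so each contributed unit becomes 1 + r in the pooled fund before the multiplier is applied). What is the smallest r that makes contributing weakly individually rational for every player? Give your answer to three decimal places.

2.125

With matching at rate r, one contributed unit becomes (1 + r) in the pooled fund and returns 1.6 × (1 + r) / 5 to the contributor.
Setting this equal to 1: 1 + r = 5/1.6 = 3.1250.
So the minimum matching rate is r = 3.1250 − 1 = 2.125.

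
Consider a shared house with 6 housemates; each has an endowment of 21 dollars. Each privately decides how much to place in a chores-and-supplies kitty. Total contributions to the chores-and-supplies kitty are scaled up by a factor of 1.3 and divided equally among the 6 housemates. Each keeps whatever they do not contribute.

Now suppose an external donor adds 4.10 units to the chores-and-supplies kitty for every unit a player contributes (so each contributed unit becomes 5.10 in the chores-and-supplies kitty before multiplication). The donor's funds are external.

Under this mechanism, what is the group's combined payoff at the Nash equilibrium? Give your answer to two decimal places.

835.38 dollars

Under the mechanism each unit contributed yields 1.3 × 5.10 / 6 = 1.1050 back to its contributor per unit of net cost, which exceeds 1, making full contribution the dominant choice for everyone.
At the Nash equilibrium everyone contributes 21. Group total payoff = 1.3 × 5.10 × 126 = 835.38.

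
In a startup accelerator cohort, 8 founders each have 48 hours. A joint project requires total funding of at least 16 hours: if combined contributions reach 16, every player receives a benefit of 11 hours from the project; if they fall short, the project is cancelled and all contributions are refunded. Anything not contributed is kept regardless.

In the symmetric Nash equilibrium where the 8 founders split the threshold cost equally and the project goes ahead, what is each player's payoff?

57 hours

Equal share of the threshold: 16/8 = 2.
At this profile no one gains by cutting their contribution: any cut drops the total below 16, the project is cancelled, contributions are refunded, and the deviator ends with 48, which is less than 48 − 2 + 11 = 57. Contributing more than 2 just wastes the excess. So contributing exactly 2 is a best response.
Each player's payoff: 48 − 2 + 11 = 57.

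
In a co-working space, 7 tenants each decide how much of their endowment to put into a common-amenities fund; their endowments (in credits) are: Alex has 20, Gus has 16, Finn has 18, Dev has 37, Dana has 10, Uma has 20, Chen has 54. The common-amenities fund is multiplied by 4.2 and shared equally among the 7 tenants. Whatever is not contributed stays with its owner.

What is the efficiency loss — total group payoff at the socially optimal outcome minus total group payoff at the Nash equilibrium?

The private return per contributed unit is 4.2/7 = 0.6000 < 1 for every player regardless of endowment, so the Nash equilibrium is zero contribution and the group total is Σ E_j = 20 + 16 + 18 + 37 + 10 + 20 + 54 = 175.
Each contributed unit returns 4.200 to the group, so the social optimum is full contribution by everyone: group total = 4.200 × 175 = 735.00.
Efficiency loss = (4.200 − 1) × 175 = 560.00.

560.00 credits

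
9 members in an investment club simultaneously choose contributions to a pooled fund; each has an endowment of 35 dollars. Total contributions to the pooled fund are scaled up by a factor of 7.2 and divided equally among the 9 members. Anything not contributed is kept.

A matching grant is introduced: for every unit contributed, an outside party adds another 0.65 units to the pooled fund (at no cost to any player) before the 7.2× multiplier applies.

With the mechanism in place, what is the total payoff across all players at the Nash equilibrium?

3742.20 dollars

Under the mechanism each unit contributed yields 7.2 × 1.65 / 9 = 1.3200 back to its contributor per unit of net cost, which exceeds 1, making full contribution the dominant choice for everyone.
At the Nash equilibrium everyone contributes 35. Group total payoff = 7.2 × 1.65 × 315 = 3742.20.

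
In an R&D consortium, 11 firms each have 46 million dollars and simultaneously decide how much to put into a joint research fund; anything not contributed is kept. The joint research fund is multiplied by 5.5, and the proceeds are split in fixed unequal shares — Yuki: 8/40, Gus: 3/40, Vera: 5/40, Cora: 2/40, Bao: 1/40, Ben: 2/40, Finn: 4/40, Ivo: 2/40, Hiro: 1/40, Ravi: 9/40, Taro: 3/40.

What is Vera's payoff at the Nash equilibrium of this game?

109.25 million dollars

A player with share s gets back 5.5·s per unit contributed, so full contribution is dominant for anyone with s > 1/5.5 = 0.1818 and zero contribution is dominant for anyone below.
The shares above 0.1818 belong to Yuki and Ravi, contributing 46 each; the remaining 9 contribute 0. Total contributed: 92.
Vera keeps 46 and receives 5.5 × 92 × 5/40 = 63.25 from the joint research fund, for a payoff of 109.25.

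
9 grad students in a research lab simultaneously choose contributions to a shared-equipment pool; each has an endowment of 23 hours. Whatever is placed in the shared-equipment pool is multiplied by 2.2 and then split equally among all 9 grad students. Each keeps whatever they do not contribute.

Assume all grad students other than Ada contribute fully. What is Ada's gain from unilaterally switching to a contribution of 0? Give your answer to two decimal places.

Switching from a contribution of 23 to 0 lets Ada keep an extra 23 hours, but lowers the shared-equipment pool by 23, which costs Ada their own share of that drop: 2.2/9 × 23 = 5.62.
Net gain = 23 − 5.62 = 17.38. The private return per contributed unit (0.2444) is below 1, so free-riding is indeed the best response regardless of what the others do.

17.38 hours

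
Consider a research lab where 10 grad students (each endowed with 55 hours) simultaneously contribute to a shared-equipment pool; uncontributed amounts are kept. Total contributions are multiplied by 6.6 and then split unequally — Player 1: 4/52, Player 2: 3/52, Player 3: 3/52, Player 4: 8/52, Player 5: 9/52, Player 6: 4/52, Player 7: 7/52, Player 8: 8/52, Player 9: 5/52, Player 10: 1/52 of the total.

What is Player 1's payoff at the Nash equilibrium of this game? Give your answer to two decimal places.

For player j, contributing a unit is worthwhile iff 6.6 × (j's share) ≥ 1, i.e. iff j's share is at least 0.1515.
Player 4, Player 5 and Player 8 clear that bar, contributing 55 each; the remaining 7 contribute 0. Total contributed: 165.
Player 1 keeps 55 and receives 6.6 × 165 × 4/52 = 83.77 from the shared-equipment pool, for a payoff of 138.77.

138.77 hours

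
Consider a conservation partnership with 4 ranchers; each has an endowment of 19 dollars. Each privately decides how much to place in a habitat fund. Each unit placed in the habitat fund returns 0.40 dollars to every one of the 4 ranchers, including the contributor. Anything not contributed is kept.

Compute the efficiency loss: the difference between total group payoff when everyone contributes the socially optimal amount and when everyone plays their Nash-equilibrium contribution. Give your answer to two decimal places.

45.60 dollars

The private return per contributed unit is 0.40 < 1, so contributing 0 is dominant for every player. At the Nash equilibrium everyone keeps their 19, and the group total is 4 × 19 = 76.
Each contributed unit returns 1.600 to the group as a whole (0.40 to each of 4 players), which exceeds 1, so the social optimum is full contribution: group total = 1.600 × 76 = 121.60.
Efficiency loss = 121.60 − 76 = 45.60.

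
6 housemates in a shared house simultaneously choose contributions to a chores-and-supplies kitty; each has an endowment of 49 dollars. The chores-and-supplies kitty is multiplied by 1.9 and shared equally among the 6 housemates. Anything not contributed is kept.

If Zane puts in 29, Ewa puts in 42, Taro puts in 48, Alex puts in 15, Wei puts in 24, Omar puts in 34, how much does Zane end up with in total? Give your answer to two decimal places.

Total contributed: 29 + 42 + 48 + 15 + 24 + 34 = 192.
Each receives 1.9 × 192 / 6 = 60.80 from the chores-and-supplies kitty.
Zane keeps 49 − 29 = 20, so Zane's payoff is 20 + 60.80 = 80.80.

80.80 dollars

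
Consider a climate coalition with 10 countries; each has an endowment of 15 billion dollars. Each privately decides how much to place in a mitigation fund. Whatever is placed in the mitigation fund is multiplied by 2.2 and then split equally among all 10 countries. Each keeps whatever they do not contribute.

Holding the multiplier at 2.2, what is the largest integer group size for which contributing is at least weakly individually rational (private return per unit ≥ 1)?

Private return per unit is 2.2/(group size), which is ≥ 1 whenever the group size is ≤ 2.2.
The largest such integer is 2.

2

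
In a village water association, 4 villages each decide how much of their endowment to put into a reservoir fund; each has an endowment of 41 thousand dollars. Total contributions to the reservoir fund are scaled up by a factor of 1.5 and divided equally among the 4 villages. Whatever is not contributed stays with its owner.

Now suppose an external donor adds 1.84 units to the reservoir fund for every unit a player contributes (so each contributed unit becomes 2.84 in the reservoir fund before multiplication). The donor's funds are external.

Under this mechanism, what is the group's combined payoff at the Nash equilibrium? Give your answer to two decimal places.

With the mechanism, a contributed unit returns 1.5 × 2.84 / 4 = 1.0650 per unit of net cost to the contributor — now above 1 — so contributing fully is weakly dominant for every player.
At the Nash equilibrium everyone contributes 41. Group total payoff = 1.5 × 2.84 × 164 = 698.64.

698.64 thousand dollars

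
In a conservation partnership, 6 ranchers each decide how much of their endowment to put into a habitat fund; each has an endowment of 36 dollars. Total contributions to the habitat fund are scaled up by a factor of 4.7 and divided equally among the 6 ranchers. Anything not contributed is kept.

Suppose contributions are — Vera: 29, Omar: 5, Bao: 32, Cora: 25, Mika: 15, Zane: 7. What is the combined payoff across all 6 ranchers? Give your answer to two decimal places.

Total contributed: 29 + 5 + 32 + 25 + 15 + 7 = 113; total kept: 6 × 36 − 113 = 103.
The habitat fund pays out 4.7 × 113 = 531.10 in aggregate.
Group total = 103 + 531.10 = 634.10.

634.10 dollars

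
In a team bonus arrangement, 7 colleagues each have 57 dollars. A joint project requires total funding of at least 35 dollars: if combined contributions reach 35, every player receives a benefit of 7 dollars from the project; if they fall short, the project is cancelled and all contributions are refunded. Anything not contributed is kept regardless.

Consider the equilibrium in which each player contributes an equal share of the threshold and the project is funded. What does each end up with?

59 dollars

Equal share of the threshold: 35/7 = 5.
At this profile no one gains by cutting their contribution: any cut drops the total below 35, the project is cancelled, contributions are refunded, and the deviator ends with 57, which is less than 57 − 5 + 7 = 59. Contributing more than 5 just wastes the excess. So contributing exactly 5 is a best response.
Each player's payoff: 57 − 5 + 7 = 59.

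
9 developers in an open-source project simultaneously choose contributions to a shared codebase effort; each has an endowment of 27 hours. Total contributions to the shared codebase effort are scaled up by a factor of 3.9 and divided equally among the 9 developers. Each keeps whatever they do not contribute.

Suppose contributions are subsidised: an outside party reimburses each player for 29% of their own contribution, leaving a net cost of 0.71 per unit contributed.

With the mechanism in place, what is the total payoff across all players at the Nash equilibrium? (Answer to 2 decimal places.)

The effective private return is (3.9/9) / 0.71 = 0.6103, which is still under 1, so the mechanism doesn't change anyone's dominant strategy: zero contribution.
At the Nash equilibrium no one contributes; group total payoff = 9 × 27 = 243.

243.00 hours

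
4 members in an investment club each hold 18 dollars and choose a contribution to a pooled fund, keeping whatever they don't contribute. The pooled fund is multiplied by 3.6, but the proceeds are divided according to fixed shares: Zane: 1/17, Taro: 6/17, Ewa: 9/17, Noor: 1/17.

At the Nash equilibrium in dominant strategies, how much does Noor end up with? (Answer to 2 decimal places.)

Player j's private return per contributed unit is 3.6 × (j's share). Contributing is weakly dominant for j when that share is at least 1/3.6 = 0.2778, and contributing 0 is dominant otherwise.
Taro and Ewa are above the threshold, contributing 18 each; the remaining 2 contribute 0. Total contributed: 36.
Noor keeps 18 and receives 3.6 × 36 × 1/17 = 7.62 from the pooled fund, for a payoff of 25.62.

25.62 dollars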